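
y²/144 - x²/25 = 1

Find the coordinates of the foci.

Center (0, 0). The positive term is the y-term, so the transverse axis is vertical; a² = 144, b² = 25.
c² = a² + b² = 144 + 25 = 169, so c = 13.
Foci lie on the vertical axis through the center: (h, k ± c).

(0, -13) and (0, 13)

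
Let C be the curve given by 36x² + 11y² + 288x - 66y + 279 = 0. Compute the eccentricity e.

Group: 36(x² + 8x) + 11(y² - 6y) = -279
Complete the square in x and y: 36(x + 4)² + 11(y - 3)² = -279 + 576 + 99 = 396
Divide through by 396 to get (x + 4)²/11 + (y - 3)²/36 = 1.
Ellipse, center (-4, 3), major axis vertical; a² = 36, b² = 11.
c² = a² - b² = 25, so c = 5.
e = c/a = 5/6.

e = 5/6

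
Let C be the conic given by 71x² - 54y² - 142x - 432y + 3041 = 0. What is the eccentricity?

Group: 71(x² - 2x) -54(y² + 8y) = -3041
Complete the square in x and y: 71(x - 1)² -54(y + 4)² = -3041 + 71 - 864 = -3834
Dividing both sides by -3834: (y + 4)²/71 - (x - 1)²/54 = 1
Hyperbola, center (1, -4), transverse axis vertical; a² = 71, b² = 54.
c² = a² + b² = 125, so c = 5√5.
e = c/a = 5√5/√71 = 5√355/71.

e = 5√355/71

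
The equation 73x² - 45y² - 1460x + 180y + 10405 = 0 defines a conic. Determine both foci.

Rearranging, 73(x² - 20x) -45(y² - 4y) = -10405.
73(x - 10)² -45(y - 2)² = -10405 + 7300 - 180 = -3285
Dividing both sides by -3285: (y - 2)²/73 - (x - 10)²/45 = 1
Hyperbola, center (10, 2), transverse axis vertical; a² = 73, b² = 45.
c² = a² + b² = 73 + 45 = 118, so c = √118.
Foci lie on the vertical axis through the center: (h, k ± c).

(10, 2 - √118) and (10, 2 + √118)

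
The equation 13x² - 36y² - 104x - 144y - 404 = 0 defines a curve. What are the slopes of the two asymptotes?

Collect terms: 13(x² - 8x) -36(y² + 4y) = 404
Completing the square gives 13(x - 4)² -36(y + 2)² = 404 + 208 - 144 = 468.
Dividing both sides by 468: (x - 4)²/36 - (y + 2)²/13 = 1
Hyperbola, center (4, -2), transverse axis horizontal; a² = 36, b² = 13.
For a horizontal hyperbola the asymptotes have slope ±b/a.
Here that is ±√13/6.

√13/6 and -√13/6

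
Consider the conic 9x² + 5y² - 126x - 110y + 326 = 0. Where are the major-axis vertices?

Rearranging, 9(x² - 14x) + 5(y² - 22y) = -326.
Complete the square in x and y: 9(x - 7)² + 5(y - 11)² = -326 + 441 + 605 = 720
Dividing both sides by 720: (x - 7)²/80 + (y - 11)²/144 = 1
Ellipse, center (7, 11), major axis vertical; a² = 144, b² = 80.
a = 12. Vertices at (h, k ± a).

(7, -1) and (7, 23)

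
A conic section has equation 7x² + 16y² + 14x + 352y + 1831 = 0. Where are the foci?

Collect terms: 7(x² + 2x) + 16(y² + 22y) = -1831
Completing the square gives 7(x + 1)² + 16(y + 11)² = -1831 + 7 + 1936 = 112.
Divide through by 112 to get (x + 1)²/16 + (y + 11)²/7 = 1.
Ellipse, center (-1, -11), major axis horizontal; a² = 16, b² = 7.
c² = a² - b² = 16 - 7 = 9, so c = 3.
Foci lie on the horizontal axis through the center: (h ± c, k).

(-4, -11) and (2, -11)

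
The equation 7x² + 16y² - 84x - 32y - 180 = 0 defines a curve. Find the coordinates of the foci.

(0, 1) and (12, 1)

Collect terms: 7(x² - 12x) + 16(y² - 2y) = 180
Completing the square gives 7(x - 6)² + 16(y - 1)² = 180 + 252 + 16 = 448.
Dividing both sides by 448: (x - 6)²/64 + (y - 1)²/28 = 1
Ellipse, center (6, 1), major axis horizontal; a² = 64, b² = 28.
c² = a² - b² = 64 - 28 = 36, so c = 6.
Foci lie on the horizontal axis through the center: (h ± c, k).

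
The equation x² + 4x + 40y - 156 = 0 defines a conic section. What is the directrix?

Only x is squared. Complete the square in x: (x + 2)² = -40(y - 4).
Vertex (-2, 4); 4p = -40 so p = -10. Opens down.
Directrix is the horizontal line y = k − p = 4 − (-10) = 14.

y = 14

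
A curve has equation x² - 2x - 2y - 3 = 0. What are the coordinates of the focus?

(1, -3/2)

Only x is squared. Complete the square in x: (x - 1)² = 2(y + 2).
Vertex (1, -2); 4p = 2 so p = 1/2. Opens up.
Focus is p units from the vertex along the axis: (h, k + p).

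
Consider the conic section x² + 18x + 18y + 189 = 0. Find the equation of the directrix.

Only x is squared. Complete the square in x: (x + 9)² = -18(y + 6).
Vertex (-9, -6); 4p = -18 so p = -9/2. Opens down.
Directrix is the horizontal line y = k − p = -6 − (-9/2) = -3/2.

y = -3/2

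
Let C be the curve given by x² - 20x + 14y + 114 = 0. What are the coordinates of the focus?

Only x is squared. Complete the square in x: (x - 10)² = -14(y + 1).
Vertex (10, -1); 4p = -14 so p = -7/2. Opens down.
Focus is p units from the vertex along the axis: (h, k + p).

(10, -9/2)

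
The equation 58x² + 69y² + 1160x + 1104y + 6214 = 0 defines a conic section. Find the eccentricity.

Rearranging, 58(x² + 20x) + 69(y² + 16y) = -6214.
Complete the square: 58(x + 10)² + 69(y + 8)² = -6214 + 5800 + 4416 = 4002
Divide by 4002: (x + 10)²/69 + (y + 8)²/58 = 1
Ellipse, center (-10, -8), major axis horizontal; a² = 69, b² = 58.
c² = a² - b² = 11, so c = √11.
e = c/a = √11/√69 = √759/69.

e = √759/69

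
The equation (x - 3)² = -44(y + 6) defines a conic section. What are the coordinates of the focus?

(3, -17)

Vertex (3, -6); 4p = -44 so p = -11. Opens down.
Focus is p units from the vertex along the axis: (h, k + p).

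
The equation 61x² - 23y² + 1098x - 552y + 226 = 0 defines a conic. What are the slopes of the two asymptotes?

√1403/23 and -√1403/23

Group the x- and y-terms: 61(x² + 18x) -23(y² + 24y) = -226
Completing the square gives 61(x + 9)² -23(y + 12)² = -226 + 4941 - 3312 = 1403.
Dividing both sides by 1403: (x + 9)²/23 - (y + 12)²/61 = 1
Hyperbola, center (-9, -12), transverse axis horizontal; a² = 23, b² = 61.
For a horizontal hyperbola the asymptotes have slope ±b/a.
Here that is ±√61/√23 = ±√1403/23.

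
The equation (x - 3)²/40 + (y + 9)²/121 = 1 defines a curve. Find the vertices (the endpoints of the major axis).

(3, -20) and (3, 2)

Center (3, -9). The larger denominator 121 sits under the y-term, so the major axis is vertical; a² = 121, b² = 40.
a = 11. Vertices at (h, k ± a).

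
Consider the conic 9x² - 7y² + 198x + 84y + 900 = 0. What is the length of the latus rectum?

9(x² + 22x) -7(y² - 12y) = -900
Completing the square gives 9(x + 11)² -7(y - 6)² = -900 + 1089 - 252 = -63.
Divide through by -63 to get (y - 6)²/9 - (x + 11)²/7 = 1.
Hyperbola, center (-11, 6), transverse axis vertical; a² = 9, b² = 7.
Latus rectum length = 2b²/a = 2·7/3 = 14/3.

14/3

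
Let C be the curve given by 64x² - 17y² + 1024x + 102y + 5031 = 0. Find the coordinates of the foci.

(-8, -6) and (-8, 12)

Collect terms: 64(x² + 16x) -17(y² - 6y) = -5031
Completing the square gives 64(x + 8)² -17(y - 3)² = -5031 + 4096 - 153 = -1088.
Divide through by -1088 to get (y - 3)²/64 - (x + 8)²/17 = 1.
Hyperbola, center (-8, 3), transverse axis vertical; a² = 64, b² = 17.
c² = a² + b² = 64 + 17 = 81, so c = 9.
Foci lie on the vertical axis through the center: (h, k ± c).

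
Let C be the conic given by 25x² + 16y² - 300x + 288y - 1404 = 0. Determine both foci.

25(x² - 12x) + 16(y² + 18y) = 1404
25(x - 6)² + 16(y + 9)² = 1404 + 900 + 1296 = 3600
Divide by 3600: (x - 6)²/144 + (y + 9)²/225 = 1
Ellipse, center (6, -9), major axis vertical; a² = 225, b² = 144.
c² = a² - b² = 225 - 144 = 81, so c = 9.
Foci lie on the vertical axis through the center: (h, k ± c).

(6, -18) and (6, 0)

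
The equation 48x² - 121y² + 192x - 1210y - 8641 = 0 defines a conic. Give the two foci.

Group the x- and y-terms: 48(x² + 4x) -121(y² + 10y) = 8641
Complete the square in x and y: 48(x + 2)² -121(y + 5)² = 8641 + 192 - 3025 = 5808
Divide by 5808: (x + 2)²/121 - (y + 5)²/48 = 1
Hyperbola, center (-2, -5), transverse axis horizontal; a² = 121, b² = 48.
c² = a² + b² = 121 + 48 = 169, so c = 13.
Foci lie on the horizontal axis through the center: (h ± c, k).

(-15, -5) and (11, -5)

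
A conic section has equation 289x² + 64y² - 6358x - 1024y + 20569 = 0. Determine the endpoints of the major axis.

(11, -9) and (11, 25)

Rearranging, 289(x² - 22x) + 64(y² - 16y) = -20569.
Complete the square: 289(x - 11)² + 64(y - 8)² = -20569 + 34969 + 4096 = 18496
Dividing both sides by 18496: (x - 11)²/64 + (y - 8)²/289 = 1
Ellipse, center (11, 8), major axis vertical; a² = 289, b² = 64.
a = 17. Vertices at (h, k ± a).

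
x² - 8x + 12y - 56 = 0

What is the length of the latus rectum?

12

Only x is squared. Complete the square in x: (x - 4)² = -12(y - 6).
Vertex (4, 6); 4p = -12 so p = -3. Opens down.
Latus rectum length = |4p| = 12.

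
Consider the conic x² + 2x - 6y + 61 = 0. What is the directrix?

Only x is squared. Complete the square in x: (x + 1)² = 6(y - 10).
Vertex (-1, 10); 4p = 6 so p = 3/2. Opens up.
Directrix is the horizontal line y = k − p = 10 − (3/2) = 17/2.

y = 17/2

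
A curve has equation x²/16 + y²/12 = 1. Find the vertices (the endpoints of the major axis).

(-4, 0) and (4, 0)

Center (0, 0). The larger denominator 16 sits under the x-term, so the major axis is horizontal; a² = 16, b² = 12.
a = 4. Vertices at (h ± a, k).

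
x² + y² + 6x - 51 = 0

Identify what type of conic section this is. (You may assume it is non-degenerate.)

circle

No xy term. Coefficients of x² and y² are A = 1, C = 1.
A = C (same sign) ⇒ circle.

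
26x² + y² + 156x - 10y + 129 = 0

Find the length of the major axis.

Group: 26(x² + 6x) + (y² - 10y) = -129
26(x + 3)² + (y - 5)² = -129 + 234 + 25 = 130
Divide by 130: (x + 3)²/5 + (y - 5)²/130 = 1
Ellipse, center (-3, 5), major axis vertical; a² = 130, b² = 5.
a² = 130 so a = √130; the major axis has length 2a = 2√130.

2√130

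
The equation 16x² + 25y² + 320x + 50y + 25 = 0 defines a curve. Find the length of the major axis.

Collect terms: 16(x² + 20x) + 25(y² + 2y) = -25
16(x + 10)² + 25(y + 1)² = -25 + 1600 + 25 = 1600
Divide through by 1600 to get (x + 10)²/100 + (y + 1)²/64 = 1.
Ellipse, center (-10, -1), major axis horizontal; a² = 100, b² = 64.
a² = 100 so a = 10; the major axis has length 2a = 20.

20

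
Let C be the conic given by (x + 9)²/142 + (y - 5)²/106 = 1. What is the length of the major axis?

2√142

Center (-9, 5). The larger denominator 142 sits under the x-term, so the major axis is horizontal; a² = 142, b² = 106.
a² = 142 so a = √142; the major axis has length 2a = 2√142.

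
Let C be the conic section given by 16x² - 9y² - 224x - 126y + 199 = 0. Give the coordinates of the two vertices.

Group the x- and y-terms: 16(x² - 14x) -9(y² + 14y) = -199
Completing the square gives 16(x - 7)² -9(y + 7)² = -199 + 784 - 441 = 144.
Divide through by 144 to get (x - 7)²/9 - (y + 7)²/16 = 1.
Hyperbola, center (7, -7), transverse axis horizontal; a² = 9, b² = 16.
a = 3. Vertices at (h ± a, k).

(4, -7) and (10, -7)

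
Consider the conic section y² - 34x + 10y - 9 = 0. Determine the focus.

Only y is squared. Complete the square in y: (y + 5)² = 34(x + 1).
Vertex (-1, -5); 4p = 34 so p = 17/2. Opens right.
Focus is p units from the vertex along the axis: (h + p, k).

(15/2, -5)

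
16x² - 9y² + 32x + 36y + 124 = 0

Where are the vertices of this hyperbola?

Group the x- and y-terms: 16(x² + 2x) -9(y² - 4y) = -124
16(x + 1)² -9(y - 2)² = -124 + 16 - 36 = -144
Divide by -144: (y - 2)²/16 - (x + 1)²/9 = 1
Hyperbola, center (-1, 2), transverse axis vertical; a² = 16, b² = 9.
a = 4. Vertices at (h, k ± a).

(-1, -2) and (-1, 6)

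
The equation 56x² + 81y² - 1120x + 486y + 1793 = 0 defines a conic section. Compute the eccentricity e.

e = 5/9

Collect terms: 56(x² - 20x) + 81(y² + 6y) = -1793
56(x - 10)² + 81(y + 3)² = -1793 + 5600 + 729 = 4536
Divide through by 4536 to get (x - 10)²/81 + (y + 3)²/56 = 1.
Ellipse, center (10, -3), major axis horizontal; a² = 81, b² = 56.
c² = a² - b² = 25, so c = 5.
e = c/a = 5/9.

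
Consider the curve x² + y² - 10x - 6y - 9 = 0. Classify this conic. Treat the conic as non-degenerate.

circle

No xy term. Coefficients of x² and y² are A = 1, C = 1.
A = C (same sign) ⇒ circle.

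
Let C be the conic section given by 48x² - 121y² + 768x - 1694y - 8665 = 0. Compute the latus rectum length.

96/11

Collect terms: 48(x² + 16x) -121(y² + 14y) = 8665
Complete the square in x and y: 48(x + 8)² -121(y + 7)² = 8665 + 3072 - 5929 = 5808
Divide through by 5808 to get (x + 8)²/121 - (y + 7)²/48 = 1.
Hyperbola, center (-8, -7), transverse axis horizontal; a² = 121, b² = 48.
Latus rectum length = 2b²/a = 2·48/11 = 96/11.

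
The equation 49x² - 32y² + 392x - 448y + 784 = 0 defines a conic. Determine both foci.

(-4, -16) and (-4, 2)

Group: 49(x² + 8x) -32(y² + 14y) = -784
Complete the square: 49(x + 4)² -32(y + 7)² = -784 + 784 - 1568 = -1568
Divide by -1568: (y + 7)²/49 - (x + 4)²/32 = 1
Hyperbola, center (-4, -7), transverse axis vertical; a² = 49, b² = 32.
c² = a² + b² = 49 + 32 = 81, so c = 9.
Foci lie on the vertical axis through the center: (h, k ± c).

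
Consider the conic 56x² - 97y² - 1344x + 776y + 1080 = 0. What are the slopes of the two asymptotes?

Group the x- and y-terms: 56(x² - 24x) -97(y² - 8y) = -1080
Complete the square: 56(x - 12)² -97(y - 4)² = -1080 + 8064 - 1552 = 5432
Divide by 5432: (x - 12)²/97 - (y - 4)²/56 = 1
Hyperbola, center (12, 4), transverse axis horizontal; a² = 97, b² = 56.
For a horizontal hyperbola the asymptotes have slope ±b/a.
Here that is ±2√14/√97 = ±2√1358/97.

2√1358/97 and -2√1358/97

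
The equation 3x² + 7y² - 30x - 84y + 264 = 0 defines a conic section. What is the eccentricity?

e = 2√7/7

Group: 3(x² - 10x) + 7(y² - 12y) = -264
3(x - 5)² + 7(y - 6)² = -264 + 75 + 252 = 63
Divide through by 63 to get (x - 5)²/21 + (y - 6)²/9 = 1.
Ellipse, center (5, 6), major axis horizontal; a² = 21, b² = 9.
c² = a² - b² = 12, so c = 2√3.
e = c/a = 2√3/√21 = 2√7/7.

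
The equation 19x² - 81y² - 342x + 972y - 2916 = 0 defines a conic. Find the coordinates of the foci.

(-1, 6) and (19, 6)

19(x² - 18x) -81(y² - 12y) = 2916
Complete the square: 19(x - 9)² -81(y - 6)² = 2916 + 1539 - 2916 = 1539
Divide through by 1539 to get (x - 9)²/81 - (y - 6)²/19 = 1.
Hyperbola, center (9, 6), transverse axis horizontal; a² = 81, b² = 19.
c² = a² + b² = 81 + 19 = 100, so c = 10.
Foci lie on the horizontal axis through the center: (h ± c, k).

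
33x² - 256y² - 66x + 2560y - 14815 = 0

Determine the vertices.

(-15, 5) and (17, 5)

Group the x- and y-terms: 33(x² - 2x) -256(y² - 10y) = 14815
33(x - 1)² -256(y - 5)² = 14815 + 33 - 6400 = 8448
Divide through by 8448 to get (x - 1)²/256 - (y - 5)²/33 = 1.
Hyperbola, center (1, 5), transverse axis horizontal; a² = 256, b² = 33.
a = 16. Vertices at (h ± a, k).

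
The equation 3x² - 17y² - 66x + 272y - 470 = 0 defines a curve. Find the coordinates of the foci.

Group: 3(x² - 22x) -17(y² - 16y) = 470
Complete the square: 3(x - 11)² -17(y - 8)² = 470 + 363 - 1088 = -255
Divide by -255: (y - 8)²/15 - (x - 11)²/85 = 1
Hyperbola, center (11, 8), transverse axis vertical; a² = 15, b² = 85.
c² = a² + b² = 15 + 85 = 100, so c = 10.
Foci lie on the vertical axis through the center: (h, k ± c).

(11, -2) and (11, 18)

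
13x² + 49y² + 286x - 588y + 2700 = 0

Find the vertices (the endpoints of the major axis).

(-18, 6) and (-4, 6)

Group the x- and y-terms: 13(x² + 22x) + 49(y² - 12y) = -2700
13(x + 11)² + 49(y - 6)² = -2700 + 1573 + 1764 = 637
Divide by 637: (x + 11)²/49 + (y - 6)²/13 = 1
Ellipse, center (-11, 6), major axis horizontal; a² = 49, b² = 13.
a = 7. Vertices at (h ± a, k).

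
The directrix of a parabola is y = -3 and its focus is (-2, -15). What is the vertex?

The vertex is the midpoint between the focus and the directrix along the axis of symmetry.
Axis is vertical (directrix is horizontal). Vertex y-coordinate = (-15 + (-3))/2 = -9; x-coordinate = -2.

(-2, -9)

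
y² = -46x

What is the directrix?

Vertex (0, 0); 4p = -46 so p = -23/2. Opens left.
Directrix is the vertical line x = h − p = 0 − (-23/2) = 23/2.

x = 23/2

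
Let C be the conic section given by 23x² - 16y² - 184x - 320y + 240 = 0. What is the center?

Rearranging, 23(x² - 8x) -16(y² + 20y) = -240.
Complete the square: 23(x - 4)² -16(y + 10)² = -240 + 368 - 1600 = -1472
Divide through by -1472 to get (y + 10)²/92 - (x - 4)²/64 = 1.
Hyperbola with center (4, -10).

(4, -10)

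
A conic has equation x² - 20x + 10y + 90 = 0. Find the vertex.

(10, 1)

Only x is squared. Complete the square in x: (x - 10)² = -10(y - 1).
Vertex (10, 1); 4p = -10 so p = -5/2. Opens down.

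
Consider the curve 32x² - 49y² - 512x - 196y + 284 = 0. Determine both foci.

(-1, -2) and (17, -2)

Group: 32(x² - 16x) -49(y² + 4y) = -284
32(x - 8)² -49(y + 2)² = -284 + 2048 - 196 = 1568
Divide through by 1568 to get (x - 8)²/49 - (y + 2)²/32 = 1.
Hyperbola, center (8, -2), transverse axis horizontal; a² = 49, b² = 32.
c² = a² + b² = 49 + 32 = 81, so c = 9.
Foci lie on the horizontal axis through the center: (h ± c, k).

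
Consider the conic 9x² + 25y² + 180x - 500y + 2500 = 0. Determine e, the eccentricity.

Collect terms: 9(x² + 20x) + 25(y² - 20y) = -2500
Complete the square in x and y: 9(x + 10)² + 25(y - 10)² = -2500 + 900 + 2500 = 900
Divide through by 900 to get (x + 10)²/100 + (y - 10)²/36 = 1.
Ellipse, center (-10, 10), major axis horizontal; a² = 100, b² = 36.
c² = a² - b² = 64, so c = 8.
e = c/a = 8/10 = 4/5.

e = 4/5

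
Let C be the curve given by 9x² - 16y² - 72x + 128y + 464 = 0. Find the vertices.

(4, -2) and (4, 10)

Rearranging, 9(x² - 8x) -16(y² - 8y) = -464.
Completing the square gives 9(x - 4)² -16(y - 4)² = -464 + 144 - 256 = -576.
Divide through by -576 to get (y - 4)²/36 - (x - 4)²/64 = 1.
Hyperbola, center (4, 4), transverse axis vertical; a² = 36, b² = 64.
a = 6. Vertices at (h, k ± a).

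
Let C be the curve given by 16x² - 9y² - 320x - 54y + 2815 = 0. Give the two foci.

Group the x- and y-terms: 16(x² - 20x) -9(y² + 6y) = -2815
Complete the square in x and y: 16(x - 10)² -9(y + 3)² = -2815 + 1600 - 81 = -1296
Divide by -1296: (y + 3)²/144 - (x - 10)²/81 = 1
Hyperbola, center (10, -3), transverse axis vertical; a² = 144, b² = 81.
c² = a² + b² = 144 + 81 = 225, so c = 15.
Foci lie on the vertical axis through the center: (h, k ± c).

(10, -18) and (10, 12)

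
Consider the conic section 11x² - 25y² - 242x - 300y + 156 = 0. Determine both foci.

Collect terms: 11(x² - 22x) -25(y² + 12y) = -156
Complete the square in x and y: 11(x - 11)² -25(y + 6)² = -156 + 1331 - 900 = 275
Divide by 275: (x - 11)²/25 - (y + 6)²/11 = 1
Hyperbola, center (11, -6), transverse axis horizontal; a² = 25, b² = 11.
c² = a² + b² = 25 + 11 = 36, so c = 6.
Foci lie on the horizontal axis through the center: (h ± c, k).

(5, -6) and (17, -6)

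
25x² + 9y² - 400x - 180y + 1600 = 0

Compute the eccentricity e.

e = 4/5

Group: 25(x² - 16x) + 9(y² - 20y) = -1600
25(x - 8)² + 9(y - 10)² = -1600 + 1600 + 900 = 900
Divide through by 900 to get (x - 8)²/36 + (y - 10)²/100 = 1.
Ellipse, center (8, 10), major axis vertical; a² = 100, b² = 36.
c² = a² - b² = 64, so c = 8.
e = c/a = 8/10 = 4/5.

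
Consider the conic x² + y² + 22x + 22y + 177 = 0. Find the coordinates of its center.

Collect terms: (x² + 22x) + (y² + 22y) = -177
Complete the square in x and y: (x + 11)² + (y + 11)² = -177 + 121 + 121 = 65
So (x + 11)² + (y + 11)² = 65.
Circle centered at (-11, -11) with r² = 65.

(-11, -11)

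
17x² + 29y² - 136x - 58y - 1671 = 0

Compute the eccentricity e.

e = 2√87/29

Collect terms: 17(x² - 8x) + 29(y² - 2y) = 1671
17(x - 4)² + 29(y - 1)² = 1671 + 272 + 29 = 1972
Divide through by 1972 to get (x - 4)²/116 + (y - 1)²/68 = 1.
Ellipse, center (4, 1), major axis horizontal; a² = 116, b² = 68.
c² = a² - b² = 48, so c = 4√3.
e = c/a = 4√3/2√29 = 2√87/29.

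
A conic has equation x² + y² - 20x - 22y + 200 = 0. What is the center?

Group: (x² - 20x) + (y² - 22y) = -200
(x - 10)² + (y - 11)² = -200 + 100 + 121 = 21
So (x - 10)² + (y - 11)² = 21.
Circle centered at (10, 11) with r² = 21.

(10, 11)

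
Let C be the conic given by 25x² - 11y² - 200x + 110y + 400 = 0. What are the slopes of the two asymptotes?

5√11/11 and -5√11/11

25(x² - 8x) -11(y² - 10y) = -400
Completing the square gives 25(x - 4)² -11(y - 5)² = -400 + 400 - 275 = -275.
Divide by -275: (y - 5)²/25 - (x - 4)²/11 = 1
Hyperbola, center (4, 5), transverse axis vertical; a² = 25, b² = 11.
For a vertical hyperbola the asymptotes have slope ±a/b.
Here that is ±5/√11 = ±5√11/11.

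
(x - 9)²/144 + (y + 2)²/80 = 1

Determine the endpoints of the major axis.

(-3, -2) and (21, -2)

Center (9, -2). The larger denominator 144 sits under the x-term, so the major axis is horizontal; a² = 144, b² = 80.
a = 12. Vertices at (h ± a, k).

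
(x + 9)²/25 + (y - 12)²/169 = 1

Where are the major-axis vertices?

Center (-9, 12). The larger denominator 169 sits under the y-term, so the major axis is vertical; a² = 169, b² = 25.
a = 13. Vertices at (h, k ± a).

(-9, -1) and (-9, 25)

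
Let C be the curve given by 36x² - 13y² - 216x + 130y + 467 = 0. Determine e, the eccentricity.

Group: 36(x² - 6x) -13(y² - 10y) = -467
36(x - 3)² -13(y - 5)² = -467 + 324 - 325 = -468
Divide by -468: (y - 5)²/36 - (x - 3)²/13 = 1
Hyperbola, center (3, 5), transverse axis vertical; a² = 36, b² = 13.
c² = a² + b² = 49, so c = 7.
e = c/a = 7/6.

e = 7/6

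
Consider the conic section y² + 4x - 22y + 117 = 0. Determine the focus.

Only y is squared. Complete the square in y: (y - 11)² = -4(x - 1).
Vertex (1, 11); 4p = -4 so p = -1. Opens left.
Focus is p units from the vertex along the axis: (h + p, k).

(0, 11)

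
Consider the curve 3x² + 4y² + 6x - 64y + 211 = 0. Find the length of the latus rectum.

Rearranging, 3(x² + 2x) + 4(y² - 16y) = -211.
Completing the square gives 3(x + 1)² + 4(y - 8)² = -211 + 3 + 256 = 48.
Dividing both sides by 48: (x + 1)²/16 + (y - 8)²/12 = 1
Ellipse, center (-1, 8), major axis horizontal; a² = 16, b² = 12.
Latus rectum length = 2b²/a = 2·12/4 = 6.

6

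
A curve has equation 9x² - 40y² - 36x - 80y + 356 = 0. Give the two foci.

Collect terms: 9(x² - 4x) -40(y² + 2y) = -356
9(x - 2)² -40(y + 1)² = -356 + 36 - 40 = -360
Divide through by -360 to get (y + 1)²/9 - (x - 2)²/40 = 1.
Hyperbola, center (2, -1), transverse axis vertical; a² = 9, b² = 40.
c² = a² + b² = 9 + 40 = 49, so c = 7.
Foci lie on the vertical axis through the center: (h, k ± c).

(2, -8) and (2, 6)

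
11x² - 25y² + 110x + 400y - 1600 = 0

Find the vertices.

(-10, 8) and (0, 8)

Rearranging, 11(x² + 10x) -25(y² - 16y) = 1600.
Complete the square in x and y: 11(x + 5)² -25(y - 8)² = 1600 + 275 - 1600 = 275
Divide by 275: (x + 5)²/25 - (y - 8)²/11 = 1
Hyperbola, center (-5, 8), transverse axis horizontal; a² = 25, b² = 11.
a = 5. Vertices at (h ± a, k).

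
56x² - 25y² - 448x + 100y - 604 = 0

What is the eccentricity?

e = 9/5

Group: 56(x² - 8x) -25(y² - 4y) = 604
Completing the square gives 56(x - 4)² -25(y - 2)² = 604 + 896 - 100 = 1400.
Divide through by 1400 to get (x - 4)²/25 - (y - 2)²/56 = 1.
Hyperbola, center (4, 2), transverse axis horizontal; a² = 25, b² = 56.
c² = a² + b² = 81, so c = 9.
e = c/a = 9/5.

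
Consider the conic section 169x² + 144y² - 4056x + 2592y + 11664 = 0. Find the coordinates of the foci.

Group: 169(x² - 24x) + 144(y² + 18y) = -11664
Completing the square gives 169(x - 12)² + 144(y + 9)² = -11664 + 24336 + 11664 = 24336.
Divide by 24336: (x - 12)²/144 + (y + 9)²/169 = 1
Ellipse, center (12, -9), major axis vertical; a² = 169, b² = 144.
c² = a² - b² = 169 - 144 = 25, so c = 5.
Foci lie on the vertical axis through the center: (h, k ± c).

(12, -14) and (12, -4)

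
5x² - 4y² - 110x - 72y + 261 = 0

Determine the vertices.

(9, -9) and (13, -9)

5(x² - 22x) -4(y² + 18y) = -261
Complete the square in x and y: 5(x - 11)² -4(y + 9)² = -261 + 605 - 324 = 20
Divide by 20: (x - 11)²/4 - (y + 9)²/5 = 1
Hyperbola, center (11, -9), transverse axis horizontal; a² = 4, b² = 5.
a = 2. Vertices at (h ± a, k).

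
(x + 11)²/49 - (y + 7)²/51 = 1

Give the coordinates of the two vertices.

Center (-11, -7). The positive term is the x-term, so the transverse axis is horizontal; a² = 49, b² = 51.
a = 7. Vertices at (h ± a, k).

(-18, -7) and (-4, -7)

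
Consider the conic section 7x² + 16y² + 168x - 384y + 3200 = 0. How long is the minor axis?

2√7

Rearranging, 7(x² + 24x) + 16(y² - 24y) = -3200.
Complete the square in x and y: 7(x + 12)² + 16(y - 12)² = -3200 + 1008 + 2304 = 112
Divide by 112: (x + 12)²/16 + (y - 12)²/7 = 1
Ellipse, center (-12, 12), major axis horizontal; a² = 16, b² = 7.
b² = 7 so b = √7; the minor axis has length 2b = 2√7.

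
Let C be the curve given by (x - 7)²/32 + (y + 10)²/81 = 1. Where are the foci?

(7, -17) and (7, -3)

Center (7, -10). The larger denominator 81 sits under the y-term, so the major axis is vertical; a² = 81, b² = 32.
c² = a² - b² = 81 - 32 = 49, so c = 7.
Foci lie on the vertical axis through the center: (h, k ± c).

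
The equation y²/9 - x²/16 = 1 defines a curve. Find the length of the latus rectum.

32/3

Center (0, 0). The positive term is the y-term, so the transverse axis is vertical; a² = 9, b² = 16.
Latus rectum length = 2b²/a = 2·16/3 = 32/3.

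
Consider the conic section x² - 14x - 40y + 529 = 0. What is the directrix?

Only x is squared. Complete the square in x: (x - 7)² = 40(y - 12).
Vertex (7, 12); 4p = 40 so p = 10. Opens up.
Directrix is the horizontal line y = k − p = 12 − (10) = 2.

y = 2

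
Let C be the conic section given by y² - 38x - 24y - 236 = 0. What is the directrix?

Only y is squared. Complete the square in y: (y - 12)² = 38(x + 10).
Vertex (-10, 12); 4p = 38 so p = 19/2. Opens right.
Directrix is the vertical line x = h − p = -10 − (19/2) = -39/2.

x = -39/2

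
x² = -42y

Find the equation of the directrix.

Vertex (0, 0); 4p = -42 so p = -21/2. Opens down.
Directrix is the horizontal line y = k − p = 0 − (-21/2) = 21/2.

y = 21/2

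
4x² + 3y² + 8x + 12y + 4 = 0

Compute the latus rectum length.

3

Rearranging, 4(x² + 2x) + 3(y² + 4y) = -4.
Complete the square in x and y: 4(x + 1)² + 3(y + 2)² = -4 + 4 + 12 = 12
Divide through by 12 to get (x + 1)²/3 + (y + 2)²/4 = 1.
Ellipse, center (-1, -2), major axis vertical; a² = 4, b² = 3.
Latus rectum length = 2b²/a = 2·3/2 = 3.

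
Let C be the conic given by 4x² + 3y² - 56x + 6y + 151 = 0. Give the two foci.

Rearranging, 4(x² - 14x) + 3(y² + 2y) = -151.
Completing the square gives 4(x - 7)² + 3(y + 1)² = -151 + 196 + 3 = 48.
Dividing both sides by 48: (x - 7)²/12 + (y + 1)²/16 = 1
Ellipse, center (7, -1), major axis vertical; a² = 16, b² = 12.
c² = a² - b² = 16 - 12 = 4, so c = 2.
Foci lie on the vertical axis through the center: (h, k ± c).

(7, -3) and (7, 1)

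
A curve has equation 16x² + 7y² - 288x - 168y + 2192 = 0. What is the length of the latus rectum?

Group: 16(x² - 18x) + 7(y² - 24y) = -2192
Complete the square: 16(x - 9)² + 7(y - 12)² = -2192 + 1296 + 1008 = 112
Divide by 112: (x - 9)²/7 + (y - 12)²/16 = 1
Ellipse, center (9, 12), major axis vertical; a² = 16, b² = 7.
Latus rectum length = 2b²/a = 2·7/4 = 7/2.

7/2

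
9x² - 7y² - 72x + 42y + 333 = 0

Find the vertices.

(4, -3) and (4, 9)

9(x² - 8x) -7(y² - 6y) = -333
Complete the square in x and y: 9(x - 4)² -7(y - 3)² = -333 + 144 - 63 = -252
Divide through by -252 to get (y - 3)²/36 - (x - 4)²/28 = 1.
Hyperbola, center (4, 3), transverse axis vertical; a² = 36, b² = 28.
a = 6. Vertices at (h, k ± a).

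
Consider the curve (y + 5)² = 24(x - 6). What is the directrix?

Vertex (6, -5); 4p = 24 so p = 6. Opens right.
Directrix is the vertical line x = h − p = 6 − (6) = 0.

x = 0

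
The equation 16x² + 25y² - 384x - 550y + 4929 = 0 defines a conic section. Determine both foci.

(9, 11) and (15, 11)

Collect terms: 16(x² - 24x) + 25(y² - 22y) = -4929
Complete the square in x and y: 16(x - 12)² + 25(y - 11)² = -4929 + 2304 + 3025 = 400
Divide through by 400 to get (x - 12)²/25 + (y - 11)²/16 = 1.
Ellipse, center (12, 11), major axis horizontal; a² = 25, b² = 16.
c² = a² - b² = 25 - 16 = 9, so c = 3.
Foci lie on the horizontal axis through the center: (h ± c, k).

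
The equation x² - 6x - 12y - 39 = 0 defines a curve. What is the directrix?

Only x is squared. Complete the square in x: (x - 3)² = 12(y + 4).
Vertex (3, -4); 4p = 12 so p = 3. Opens up.
Directrix is the horizontal line y = k − p = -4 − (3) = -7.

y = -7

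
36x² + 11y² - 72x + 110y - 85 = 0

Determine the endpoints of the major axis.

(1, -11) and (1, 1)

Group: 36(x² - 2x) + 11(y² + 10y) = 85
36(x - 1)² + 11(y + 5)² = 85 + 36 + 275 = 396
Divide by 396: (x - 1)²/11 + (y + 5)²/36 = 1
Ellipse, center (1, -5), major axis vertical; a² = 36, b² = 11.
a = 6. Vertices at (h, k ± a).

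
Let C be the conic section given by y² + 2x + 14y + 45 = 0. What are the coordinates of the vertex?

(2, -7)

Only y is squared. Complete the square in y: (y + 7)² = -2(x - 2).
Vertex (2, -7); 4p = -2 so p = -1/2. Opens left.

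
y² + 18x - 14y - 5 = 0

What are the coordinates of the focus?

Only y is squared. Complete the square in y: (y - 7)² = -18(x - 3).
Vertex (3, 7); 4p = -18 so p = -9/2. Opens left.
Focus is p units from the vertex along the axis: (h + p, k).

(-3/2, 7)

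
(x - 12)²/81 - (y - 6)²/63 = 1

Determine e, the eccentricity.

Center (12, 6). The positive term is the x-term, so the transverse axis is horizontal; a² = 81, b² = 63.
c² = a² + b² = 144, so c = 12.
e = c/a = 12/9 = 4/3.

e = 4/3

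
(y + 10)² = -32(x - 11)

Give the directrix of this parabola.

x = 19

Vertex (11, -10); 4p = -32 so p = -8. Opens left.
Directrix is the vertical line x = h − p = 11 − (-8) = 19.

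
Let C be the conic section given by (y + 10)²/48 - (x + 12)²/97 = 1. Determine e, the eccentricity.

Center (-12, -10). The positive term is the y-term, so the transverse axis is vertical; a² = 48, b² = 97.
c² = a² + b² = 145, so c = √145.
e = c/a = √145/4√3 = √435/12.

e = √435/12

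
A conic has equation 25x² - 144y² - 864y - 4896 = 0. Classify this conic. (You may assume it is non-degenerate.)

hyperbola

No xy term. Coefficients of x² and y² are A = 25, C = -144.
A and C have opposite signs ⇒ hyperbola.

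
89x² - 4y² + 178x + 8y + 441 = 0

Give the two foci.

Collect terms: 89(x² + 2x) -4(y² - 2y) = -441
89(x + 1)² -4(y - 1)² = -441 + 89 - 4 = -356
Dividing both sides by -356: (y - 1)²/89 - (x + 1)²/4 = 1
Hyperbola, center (-1, 1), transverse axis vertical; a² = 89, b² = 4.
c² = a² + b² = 89 + 4 = 93, so c = √93.
Foci lie on the vertical axis through the center: (h, k ± c).

(-1, 1 - √93) and (-1, 1 + √93)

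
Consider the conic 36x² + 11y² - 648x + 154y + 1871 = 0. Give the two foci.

36(x² - 18x) + 11(y² + 14y) = -1871
Complete the square in x and y: 36(x - 9)² + 11(y + 7)² = -1871 + 2916 + 539 = 1584
Dividing both sides by 1584: (x - 9)²/44 + (y + 7)²/144 = 1
Ellipse, center (9, -7), major axis vertical; a² = 144, b² = 44.
c² = a² - b² = 144 - 44 = 100, so c = 10.
Foci lie on the vertical axis through the center: (h, k ± c).

(9, -17) and (9, 3)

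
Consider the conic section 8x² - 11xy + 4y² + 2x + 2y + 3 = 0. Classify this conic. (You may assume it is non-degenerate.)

A = 8, B = -11, C = 4.
Discriminant B² − 4AC = (-11)² − 4·8·4 = -7.
B² − 4AC < 0 ⇒ ellipse.

ellipse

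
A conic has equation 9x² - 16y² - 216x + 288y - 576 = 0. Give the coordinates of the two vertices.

(4, 9) and (20, 9)

Group: 9(x² - 24x) -16(y² - 18y) = 576
Completing the square gives 9(x - 12)² -16(y - 9)² = 576 + 1296 - 1296 = 576.
Divide through by 576 to get (x - 12)²/64 - (y - 9)²/36 = 1.
Hyperbola, center (12, 9), transverse axis horizontal; a² = 64, b² = 36.
a = 8. Vertices at (h ± a, k).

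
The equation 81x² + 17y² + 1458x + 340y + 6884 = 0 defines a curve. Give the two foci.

(-9, -18) and (-9, -2)

81(x² + 18x) + 17(y² + 20y) = -6884
Complete the square in x and y: 81(x + 9)² + 17(y + 10)² = -6884 + 6561 + 1700 = 1377
Divide by 1377: (x + 9)²/17 + (y + 10)²/81 = 1
Ellipse, center (-9, -10), major axis vertical; a² = 81, b² = 17.
c² = a² - b² = 81 - 17 = 64, so c = 8.
Foci lie on the vertical axis through the center: (h, k ± c).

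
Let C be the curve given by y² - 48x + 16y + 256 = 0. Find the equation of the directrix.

Only y is squared. Complete the square in y: (y + 8)² = 48(x - 4).
Vertex (4, -8); 4p = 48 so p = 12. Opens right.
Directrix is the vertical line x = h − p = 4 − (12) = -8.

x = -8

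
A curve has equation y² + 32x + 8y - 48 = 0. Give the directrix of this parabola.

x = 10

Only y is squared. Complete the square in y: (y + 4)² = -32(x - 2).
Vertex (2, -4); 4p = -32 so p = -8. Opens left.
Directrix is the vertical line x = h − p = 2 − (-8) = 10.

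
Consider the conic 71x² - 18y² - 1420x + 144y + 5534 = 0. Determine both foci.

(10 - √89, 4) and (10 + √89, 4)

71(x² - 20x) -18(y² - 8y) = -5534
Complete the square in x and y: 71(x - 10)² -18(y - 4)² = -5534 + 7100 - 288 = 1278
Dividing both sides by 1278: (x - 10)²/18 - (y - 4)²/71 = 1
Hyperbola, center (10, 4), transverse axis horizontal; a² = 18, b² = 71.
c² = a² + b² = 18 + 71 = 89, so c = √89.
Foci lie on the horizontal axis through the center: (h ± c, k).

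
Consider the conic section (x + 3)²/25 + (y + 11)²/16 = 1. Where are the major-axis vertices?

(-8, -11) and (2, -11)

Center (-3, -11). The larger denominator 25 sits under the x-term, so the major axis is horizontal; a² = 25, b² = 16.
a = 5. Vertices at (h ± a, k).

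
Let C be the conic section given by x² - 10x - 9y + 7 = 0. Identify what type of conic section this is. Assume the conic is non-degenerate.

parabola

No xy term. Coefficients of x² and y² are A = 1, C = 0.
Exactly one squared variable ⇒ parabola.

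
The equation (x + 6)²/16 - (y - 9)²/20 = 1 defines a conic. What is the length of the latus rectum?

Center (-6, 9). The positive term is the x-term, so the transverse axis is horizontal; a² = 16, b² = 20.
Latus rectum length = 2b²/a = 2·20/4 = 10.

10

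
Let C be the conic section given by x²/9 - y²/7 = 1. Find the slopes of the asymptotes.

Center (0, 0). The positive term is the x-term, so the transverse axis is horizontal; a² = 9, b² = 7.
For a horizontal hyperbola the asymptotes have slope ±b/a.
Here that is ±√7/3.

√7/3 and -√7/3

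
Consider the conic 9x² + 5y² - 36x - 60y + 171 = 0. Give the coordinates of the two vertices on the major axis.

Group: 9(x² - 4x) + 5(y² - 12y) = -171
Complete the square: 9(x - 2)² + 5(y - 6)² = -171 + 36 + 180 = 45
Dividing both sides by 45: (x - 2)²/5 + (y - 6)²/9 = 1
Ellipse, center (2, 6), major axis vertical; a² = 9, b² = 5.
a = 3. Vertices at (h, k ± a).

(2, 3) and (2, 9)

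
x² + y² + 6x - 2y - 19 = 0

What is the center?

(-3, 1)

Group: (x² + 6x) + (y² - 2y) = 19
(x + 3)² + (y - 1)² = 19 + 9 + 1 = 29
So (x + 3)² + (y - 1)² = 29.
Circle centered at (-3, 1) with r² = 29.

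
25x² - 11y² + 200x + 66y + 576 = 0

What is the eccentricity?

e = 6/5

25(x² + 8x) -11(y² - 6y) = -576
Completing the square gives 25(x + 4)² -11(y - 3)² = -576 + 400 - 99 = -275.
Divide through by -275 to get (y - 3)²/25 - (x + 4)²/11 = 1.
Hyperbola, center (-4, 3), transverse axis vertical; a² = 25, b² = 11.
c² = a² + b² = 36, so c = 6.
e = c/a = 6/5.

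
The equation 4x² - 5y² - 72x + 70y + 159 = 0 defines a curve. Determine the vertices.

Group: 4(x² - 18x) -5(y² - 14y) = -159
Complete the square: 4(x - 9)² -5(y - 7)² = -159 + 324 - 245 = -80
Divide by -80: (y - 7)²/16 - (x - 9)²/20 = 1
Hyperbola, center (9, 7), transverse axis vertical; a² = 16, b² = 20.
a = 4. Vertices at (h, k ± a).

(9, 3) and (9, 11)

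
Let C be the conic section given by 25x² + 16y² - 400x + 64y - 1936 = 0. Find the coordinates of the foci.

Rearranging, 25(x² - 16x) + 16(y² + 4y) = 1936.
Complete the square: 25(x - 8)² + 16(y + 2)² = 1936 + 1600 + 64 = 3600
Dividing both sides by 3600: (x - 8)²/144 + (y + 2)²/225 = 1
Ellipse, center (8, -2), major axis vertical; a² = 225, b² = 144.
c² = a² - b² = 225 - 144 = 81, so c = 9.
Foci lie on the vertical axis through the center: (h, k ± c).

(8, -11) and (8, 7)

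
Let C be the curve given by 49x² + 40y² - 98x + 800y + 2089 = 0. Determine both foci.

Collect terms: 49(x² - 2x) + 40(y² + 20y) = -2089
Completing the square gives 49(x - 1)² + 40(y + 10)² = -2089 + 49 + 4000 = 1960.
Divide by 1960: (x - 1)²/40 + (y + 10)²/49 = 1
Ellipse, center (1, -10), major axis vertical; a² = 49, b² = 40.
c² = a² - b² = 49 - 40 = 9, so c = 3.
Foci lie on the vertical axis through the center: (h, k ± c).

(1, -13) and (1, -7)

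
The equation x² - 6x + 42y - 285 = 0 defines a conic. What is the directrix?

y = 35/2

Only x is squared. Complete the square in x: (x - 3)² = -42(y - 7).
Vertex (3, 7); 4p = -42 so p = -21/2. Opens down.
Directrix is the horizontal line y = k − p = 7 − (-21/2) = 35/2.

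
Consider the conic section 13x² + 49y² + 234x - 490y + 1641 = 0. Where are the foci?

(-15, 5) and (-3, 5)

Rearranging, 13(x² + 18x) + 49(y² - 10y) = -1641.
13(x + 9)² + 49(y - 5)² = -1641 + 1053 + 1225 = 637
Divide by 637: (x + 9)²/49 + (y - 5)²/13 = 1
Ellipse, center (-9, 5), major axis horizontal; a² = 49, b² = 13.
c² = a² - b² = 49 - 13 = 36, so c = 6.
Foci lie on the horizontal axis through the center: (h ± c, k).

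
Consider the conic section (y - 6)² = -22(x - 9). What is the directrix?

x = 29/2

Vertex (9, 6); 4p = -22 so p = -11/2. Opens left.
Directrix is the vertical line x = h − p = 9 − (-11/2) = 29/2.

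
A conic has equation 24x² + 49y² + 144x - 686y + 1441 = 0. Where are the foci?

(-8, 7) and (2, 7)

24(x² + 6x) + 49(y² - 14y) = -1441
Completing the square gives 24(x + 3)² + 49(y - 7)² = -1441 + 216 + 2401 = 1176.
Divide through by 1176 to get (x + 3)²/49 + (y - 7)²/24 = 1.
Ellipse, center (-3, 7), major axis horizontal; a² = 49, b² = 24.
c² = a² - b² = 49 - 24 = 25, so c = 5.
Foci lie on the horizontal axis through the center: (h ± c, k).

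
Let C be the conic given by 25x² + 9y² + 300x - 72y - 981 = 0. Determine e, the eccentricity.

e = 4/5

Group the x- and y-terms: 25(x² + 12x) + 9(y² - 8y) = 981
25(x + 6)² + 9(y - 4)² = 981 + 900 + 144 = 2025
Divide by 2025: (x + 6)²/81 + (y - 4)²/225 = 1
Ellipse, center (-6, 4), major axis vertical; a² = 225, b² = 81.
c² = a² - b² = 144, so c = 12.
e = c/a = 12/15 = 4/5.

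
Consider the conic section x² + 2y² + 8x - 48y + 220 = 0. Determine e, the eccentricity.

Group: (x² + 8x) + 2(y² - 24y) = -220
Complete the square: (x + 4)² + 2(y - 12)² = -220 + 16 + 288 = 84
Divide by 84: (x + 4)²/84 + (y - 12)²/42 = 1
Ellipse, center (-4, 12), major axis horizontal; a² = 84, b² = 42.
c² = a² - b² = 42, so c = √42.
e = c/a = √42/2√21 = √2/2.

e = √2/2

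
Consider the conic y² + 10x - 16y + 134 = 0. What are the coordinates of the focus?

(-19/2, 8)

Only y is squared. Complete the square in y: (y - 8)² = -10(x + 7).
Vertex (-7, 8); 4p = -10 so p = -5/2. Opens left.
Focus is p units from the vertex along the axis: (h + p, k).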